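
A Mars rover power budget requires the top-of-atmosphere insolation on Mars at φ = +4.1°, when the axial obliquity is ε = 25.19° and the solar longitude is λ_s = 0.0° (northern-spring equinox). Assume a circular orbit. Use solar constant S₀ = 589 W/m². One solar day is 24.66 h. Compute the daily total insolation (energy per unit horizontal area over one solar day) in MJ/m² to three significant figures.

16.6 MJ/m²

Solar declination: sin δ = sin ε · sin λ_s = sin 25.19° × sin 0.0° = 0.00000, so δ = +0.000°.
cos H₀ = −tan(+4.1°) tan(+0.000°) = -0.0000, H₀ = 1.5708 rad.
Bracket: H₀ sin φ sin δ + cos φ cos δ sin H₀ = 1.5708×0.07150×0.00000 + 0.99744×1.00000×1.00000 = 0.000000 + 0.997440 = 0.997440.
Q̄ = (S₀/π) × [bracket] = (589/π) × 0.997440 = 187.00 W/m².
Daily total = Q̄ × 24.66 h × 3600 s/h = 187.00 × 24.66 × 3600 / 10⁶ = 16.60 MJ/m².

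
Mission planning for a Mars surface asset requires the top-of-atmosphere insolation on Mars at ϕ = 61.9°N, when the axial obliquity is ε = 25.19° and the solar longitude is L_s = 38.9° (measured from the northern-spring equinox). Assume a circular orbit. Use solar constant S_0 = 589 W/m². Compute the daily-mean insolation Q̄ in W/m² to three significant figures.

Q̄ ≈ 166 W/m²

Solar declination: sin δ = sin ε · sin L_s = sin 25.19° × sin 38.9° = 0.26727, so δ = +15.502°.
cos h₀ = −tan(+61.9°) tan(+15.502°) = -0.5195, h₀ = 2.1170 rad.
Bracket: h₀ sin ϕ sin δ + cos ϕ cos δ sin h₀ = 2.1170×0.88213×0.26727 + 0.47101×0.96362×0.85450 = 0.499118 + 0.387836 = 0.886954.
Q̄ = (S_0/π) × [bracket] = (589/π) × 0.886954 = 166.3 W/m².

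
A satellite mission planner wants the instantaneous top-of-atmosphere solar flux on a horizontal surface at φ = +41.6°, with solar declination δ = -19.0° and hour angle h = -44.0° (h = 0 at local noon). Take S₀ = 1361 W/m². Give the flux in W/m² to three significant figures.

cos θ_z = sin φ sin δ + cos φ cos δ cos h = -0.216153 + 0.508614 = 0.292461.
Flux = S₀ · cos θ_z = 1361 × 0.292461 = 398.0 W/m².

398 W/m²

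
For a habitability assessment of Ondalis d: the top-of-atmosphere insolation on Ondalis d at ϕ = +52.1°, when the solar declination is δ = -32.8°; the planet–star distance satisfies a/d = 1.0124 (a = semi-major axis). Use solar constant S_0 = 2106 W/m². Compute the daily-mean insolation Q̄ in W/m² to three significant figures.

cos h₀ = −tan(+52.1°) tan(-32.800°) = 0.8278, h₀ = 0.5955 rad.
Bracket: h₀ sin ϕ sin δ + cos ϕ cos δ sin h₀ = 0.5955×0.78908×-0.54171 + 0.61429×0.84057×0.56096 = -0.254548 + 0.289654 = 0.035106.
Inverse-square distance factor (a/d)² = 1.0124² = 1.024954.
Q̄ = (S_0/π) × 1.024954 × [bracket] = (2106/π) × 1.024954 × 0.035106 = 24.12 W/m².

Q̄ ≈ 24.1 W/m²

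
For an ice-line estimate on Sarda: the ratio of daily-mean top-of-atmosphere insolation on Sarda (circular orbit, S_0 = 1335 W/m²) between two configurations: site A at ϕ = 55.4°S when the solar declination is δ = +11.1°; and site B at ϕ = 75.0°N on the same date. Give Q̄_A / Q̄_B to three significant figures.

— Configuration A (ϕ=-55.4°):
cos h₀ = −tan(-55.4°) tan(+11.100°) = 0.2844, h₀ = 1.2824 rad.
Bracket: h₀ sin ϕ sin δ + cos ϕ cos δ sin h₀ = 1.2824×-0.82314×0.19252 + 0.56784×0.98129×0.95871 = -0.203223 + 0.534208 = 0.330985.
Q̄ = (S_0/π) × [bracket] = (1335/π) × 0.330985 = 140.65 W/m².
— Configuration B (ϕ=+75.0°):
cos h₀ = −tan(+75.0°) tan(+11.100°) = -0.7322, h₀ = 2.3923 rad.
Bracket: h₀ sin ϕ sin δ + cos ϕ cos δ sin h₀ = 2.3923×0.96593×0.19252 + 0.25882×0.98129×0.68109 = 0.444874 + 0.172982 = 0.617856.
Q̄ = (S_0/π) × [bracket] = (1335/π) × 0.617856 = 262.55 W/m².
Ratio Q̄_A / Q̄_B = 140.65 / 262.55 = 0.5357.

Q̄_A / Q̄_B ≈ 0.536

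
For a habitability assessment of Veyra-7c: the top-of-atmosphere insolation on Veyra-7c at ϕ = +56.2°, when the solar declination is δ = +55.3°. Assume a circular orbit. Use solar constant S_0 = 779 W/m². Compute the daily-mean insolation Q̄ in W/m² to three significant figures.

cos h₀ = −tan(+56.2°) tan(+55.300°) = -2.1573 ≤ −1 ⇒ polar day, h₀ = π.
Bracket: h₀ sin ϕ sin δ + cos ϕ cos δ sin h₀ = 3.1416×0.83098×0.82214 + 0.55630×0.56928×0.00000 = 2.146284 + 0.000000 = 2.146284.
Q̄ = (S_0/π) × [bracket] = (779/π) × 2.146284 = 532.2 W/m².

Q̄ ≈ 532 W/m²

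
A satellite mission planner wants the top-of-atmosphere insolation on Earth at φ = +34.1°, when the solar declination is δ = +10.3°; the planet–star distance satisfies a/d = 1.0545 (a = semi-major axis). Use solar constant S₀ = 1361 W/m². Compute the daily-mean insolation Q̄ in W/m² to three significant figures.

cos H₀ = −tan(+34.1°) tan(+10.300°) = -0.1230, H₀ = 1.6941 rad.
Bracket: H₀ sin φ sin δ + cos φ cos δ sin H₀ = 1.6941×0.56064×0.17880 + 0.82806×0.98389×0.99240 = 0.169821 + 0.808528 = 0.978349.
Inverse-square distance factor (a/d)² = 1.0545² = 1.111970.
Q̄ = (S₀/π) × 1.111970 × [bracket] = (1361/π) × 1.111970 × 0.978349 = 471.3 W/m².

Q̄ ≈ 471 W/m²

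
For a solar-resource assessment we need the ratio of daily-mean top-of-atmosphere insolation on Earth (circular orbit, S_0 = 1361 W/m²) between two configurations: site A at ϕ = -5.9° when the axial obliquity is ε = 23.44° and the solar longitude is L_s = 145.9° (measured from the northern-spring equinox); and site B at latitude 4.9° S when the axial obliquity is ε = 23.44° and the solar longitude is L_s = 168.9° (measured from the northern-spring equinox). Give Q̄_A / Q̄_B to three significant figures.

— Configuration A (ϕ=-5.9°):
Solar declination: sin δ = sin ε · sin L_s = sin 23.44° × sin 145.9° = 0.22302, so δ = +12.886°.
cos h₀ = −tan(-5.9°) tan(+12.886°) = 0.0236, h₀ = 1.5472 rad.
Bracket: h₀ sin ϕ sin δ + cos ϕ cos δ sin h₀ = 1.5472×-0.10279×0.22302 + 0.99470×0.97481×0.99972 = -0.035468 + 0.969372 = 0.933904.
Q̄ = (S_0/π) × [bracket] = (1361/π) × 0.933904 = 404.59 W/m².
— Configuration B (ϕ=-4.9°):
Solar declination: sin δ = sin ε · sin L_s = sin 23.44° × sin 168.9° = 0.07658, so δ = +4.392°.
cos h₀ = −tan(-4.9°) tan(+4.392°) = 0.0066, h₀ = 1.5642 rad.
Bracket: h₀ sin ϕ sin δ + cos ϕ cos δ sin h₀ = 1.5642×-0.08542×0.07658 + 0.99635×0.99706×0.99998 = -0.010232 + 0.993401 = 0.983169.
Q̄ = (S_0/π) × [bracket] = (1361/π) × 0.983169 = 425.93 W/m².
Ratio Q̄_A / Q̄_B = 404.59 / 425.93 = 0.9499.

Q̄_A / Q̄_B ≈ 0.950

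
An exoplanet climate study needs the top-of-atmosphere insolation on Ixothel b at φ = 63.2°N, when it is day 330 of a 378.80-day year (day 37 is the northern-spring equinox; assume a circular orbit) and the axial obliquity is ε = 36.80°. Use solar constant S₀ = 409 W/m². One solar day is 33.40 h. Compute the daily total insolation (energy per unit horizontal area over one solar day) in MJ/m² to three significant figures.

Solar longitude: λ_s = 360° × (330 − 37)/378.80 = 278.458°.
sin δ = sin 36.80° × sin 278.458° = -0.59251, so δ = -36.335°.
cos H₀ = −tan(+63.2°) tan(-36.335°) = 1.4561 ≥ 1 ⇒ polar night, H₀ = 0 and Q̄ = 0.
Daily total = Q̄ × 33.40 h × 3600 s/h = 0.00 MJ/m².

0.00 MJ/m²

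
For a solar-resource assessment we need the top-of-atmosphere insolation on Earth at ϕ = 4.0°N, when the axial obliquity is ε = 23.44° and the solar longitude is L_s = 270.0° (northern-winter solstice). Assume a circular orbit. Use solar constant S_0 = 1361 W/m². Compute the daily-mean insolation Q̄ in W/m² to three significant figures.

Q̄ ≈ 378 W/m²

Solar declination: sin δ = sin ε · sin L_s = sin 23.44° × sin 270.0° = -0.39779, so δ = -23.440°.
cos h₀ = −tan(+4.0°) tan(-23.440°) = 0.0303, h₀ = 1.5405 rad.
Bracket: h₀ sin ϕ sin δ + cos ϕ cos δ sin h₀ = 1.5405×0.06976×-0.39779 + 0.99756×0.91748×0.99954 = -0.042749 + 0.914820 = 0.872071.
Q̄ = (S_0/π) × [bracket] = (1361/π) × 0.872071 = 377.8 W/m².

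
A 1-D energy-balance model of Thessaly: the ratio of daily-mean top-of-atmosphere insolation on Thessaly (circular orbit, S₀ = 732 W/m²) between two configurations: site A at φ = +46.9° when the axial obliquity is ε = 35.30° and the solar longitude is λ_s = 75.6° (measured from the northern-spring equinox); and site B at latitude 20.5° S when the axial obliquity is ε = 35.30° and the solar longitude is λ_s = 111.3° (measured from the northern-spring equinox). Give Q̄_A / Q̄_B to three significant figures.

Q̄_A / Q̄_B ≈ 2.64

— Configuration A (φ=+46.9°):
Solar declination: sin δ = sin ε · sin λ_s = sin 35.30° × sin 75.6° = 0.55970, so δ = +34.035°.
cos H₀ = −tan(+46.9°) tan(+34.035°) = -0.7218, H₀ = 2.3771 rad.
Bracket: H₀ sin φ sin δ + cos φ cos δ sin H₀ = 2.3771×0.73016×0.55970 + 0.68327×0.82869×0.69215 = 0.971451 + 0.391908 = 1.363359.
Q̄ = (S₀/π) × [bracket] = (732/π) × 1.363359 = 317.67 W/m².
— Configuration B (φ=-20.5°):
Solar declination: sin δ = sin ε · sin λ_s = sin 35.30° × sin 111.3° = 0.53838, so δ = +32.574°.
cos H₀ = −tan(-20.5°) tan(+32.574°) = 0.2389, H₀ = 1.3296 rad.
Bracket: H₀ sin φ sin δ + cos φ cos δ sin H₀ = 1.3296×-0.35021×0.53838 + 0.93667×0.84270×0.97105 = -0.250691 + 0.766481 = 0.515790.
Q̄ = (S₀/π) × [bracket] = (732/π) × 0.515790 = 120.18 W/m².
Ratio Q̄_A / Q̄_B = 317.67 / 120.18 = 2.643.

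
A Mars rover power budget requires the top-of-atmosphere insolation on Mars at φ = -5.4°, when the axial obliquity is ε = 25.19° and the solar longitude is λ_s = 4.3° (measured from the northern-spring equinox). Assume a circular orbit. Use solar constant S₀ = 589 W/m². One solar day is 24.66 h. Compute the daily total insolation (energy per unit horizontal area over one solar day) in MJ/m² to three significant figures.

16.5 MJ/m²

Solar declination: sin δ = sin ε · sin λ_s = sin 25.19° × sin 4.3° = 0.03191, so δ = +1.829°.
cos H₀ = −tan(-5.4°) tan(+1.829°) = 0.0030, H₀ = 1.5678 rad.
Bracket: H₀ sin φ sin δ + cos φ cos δ sin H₀ = 1.5678×-0.09411×0.03191 + 0.99556×0.99949×1.00000 = -0.004708 + 0.995052 = 0.990344.
Q̄ = (S₀/π) × [bracket] = (589/π) × 0.990344 = 185.67 W/m².
Daily total = Q̄ × 24.66 h × 3600 s/h = 185.67 × 24.66 × 3600 / 10⁶ = 16.48 MJ/m².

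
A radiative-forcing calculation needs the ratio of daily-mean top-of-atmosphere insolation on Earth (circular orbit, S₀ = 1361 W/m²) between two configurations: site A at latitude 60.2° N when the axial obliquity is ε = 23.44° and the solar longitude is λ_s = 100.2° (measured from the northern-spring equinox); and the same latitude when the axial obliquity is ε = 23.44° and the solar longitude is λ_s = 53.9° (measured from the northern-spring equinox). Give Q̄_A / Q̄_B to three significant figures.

— Configuration A (φ=+60.2°):
Solar declination: sin δ = sin ε · sin λ_s = sin 23.44° × sin 100.2° = 0.39150, so δ = +23.048°.
cos H₀ = −tan(+60.2°) tan(+23.048°) = -0.7429, H₀ = 2.4082 rad.
Bracket: H₀ sin φ sin δ + cos φ cos δ sin H₀ = 2.4082×0.86777×0.39150 + 0.49697×0.92018×0.66940 = 0.818142 + 0.306118 = 1.124260.
Q̄ = (S₀/π) × [bracket] = (1361/π) × 1.124260 = 487.05 W/m².
— Configuration B (φ=+60.2°):
Solar declination: sin δ = sin ε · sin λ_s = sin 23.44° × sin 53.9° = 0.32141, so δ = +18.748°.
cos H₀ = −tan(+60.2°) tan(+18.748°) = -0.5927, H₀ = 2.2052 rad.
Bracket: H₀ sin φ sin δ + cos φ cos δ sin H₀ = 2.2052×0.86777×0.32141 + 0.49697×0.94694×0.80545 = 0.615052 + 0.379045 = 0.994097.
Q̄ = (S₀/π) × [bracket] = (1361/π) × 0.994097 = 430.66 W/m².
Ratio Q̄_A / Q̄_B = 487.05 / 430.66 = 1.131.

Q̄_A / Q̄_B ≈ 1.13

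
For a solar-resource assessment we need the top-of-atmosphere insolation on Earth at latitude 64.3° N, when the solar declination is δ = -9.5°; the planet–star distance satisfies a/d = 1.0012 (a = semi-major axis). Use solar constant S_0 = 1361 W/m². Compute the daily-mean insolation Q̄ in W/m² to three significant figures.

cos h₀ = −tan(+64.3°) tan(-9.500°) = 0.3477, h₀ = 1.2157 rad.
Bracket: h₀ sin ϕ sin δ + cos ϕ cos δ sin h₀ = 1.2157×0.90108×-0.16505 + 0.43366×0.98629×0.93760 = -0.180803 + 0.401025 = 0.220222.
Inverse-square distance factor (a/d)² = 1.0012² = 1.002401.
Q̄ = (S_0/π) × 1.002401 × [bracket] = (1361/π) × 1.002401 × 0.220222 = 95.63 W/m².

Q̄ ≈ 95.6 W/m²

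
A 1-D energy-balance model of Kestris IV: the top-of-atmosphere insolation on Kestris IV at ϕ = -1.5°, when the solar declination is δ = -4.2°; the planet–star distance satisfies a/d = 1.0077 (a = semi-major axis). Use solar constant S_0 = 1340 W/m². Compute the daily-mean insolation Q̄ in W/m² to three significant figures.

cos h₀ = −tan(-1.5°) tan(-4.200°) = -0.0019, h₀ = 1.5727 rad.
Bracket: h₀ sin ϕ sin δ + cos ϕ cos δ sin h₀ = 1.5727×-0.02618×-0.07324 + 0.99966×0.99731×1.00000 = 0.003016 + 0.996971 = 0.999987.
Inverse-square distance factor (a/d)² = 1.0077² = 1.015459.
Q̄ = (S_0/π) × 1.015459 × [bracket] = (1340/π) × 1.015459 × 0.999987 = 433.1 W/m².

Q̄ ≈ 433 W/m²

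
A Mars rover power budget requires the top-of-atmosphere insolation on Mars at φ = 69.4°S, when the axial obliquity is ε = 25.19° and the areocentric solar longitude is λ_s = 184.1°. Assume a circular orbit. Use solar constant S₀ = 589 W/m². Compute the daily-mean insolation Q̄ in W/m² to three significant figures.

Q̄ ≈ 74.5 W/m²

sin δ = sin 25.19° × sin 184.1° = -0.03043, so δ = -1.744°.
cos H₀ = −tan(-69.4°) tan(-1.744°) = -0.0810, H₀ = 1.6519 rad.
Bracket: H₀ sin φ sin δ + cos φ cos δ sin H₀ = 1.6519×-0.93606×-0.03043 + 0.35184×0.99954×0.99671 = 0.047053 + 0.350521 = 0.397574.
Q̄ = (S₀/π) × [bracket] = (589/π) × 0.397574 = 74.54 W/m².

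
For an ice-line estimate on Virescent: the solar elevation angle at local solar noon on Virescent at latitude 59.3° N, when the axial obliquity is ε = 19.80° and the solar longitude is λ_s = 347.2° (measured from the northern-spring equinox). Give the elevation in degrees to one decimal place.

26.4°

Solar declination: sin δ = sin ε · sin λ_s = sin 19.80° × sin 347.2° = -0.07505, so δ = -4.304°.
At local noon the hour angle is zero, so the zenith angle equals |φ − δ| = |+59.3° − (-4.304°)| = 63.604°.
Elevation = 90° − 63.604° = 26.4°.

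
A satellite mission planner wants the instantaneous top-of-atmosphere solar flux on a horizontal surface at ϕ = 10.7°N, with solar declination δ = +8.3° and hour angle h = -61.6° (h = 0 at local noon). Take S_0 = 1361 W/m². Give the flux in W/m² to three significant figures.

cos θ_z = sin ϕ sin δ + cos ϕ cos δ cos h = 0.026802 + 0.462459 = 0.489261.
Flux = S_0 · cos θ_z = 1361 × 0.489261 = 665.9 W/m².

666 W/m²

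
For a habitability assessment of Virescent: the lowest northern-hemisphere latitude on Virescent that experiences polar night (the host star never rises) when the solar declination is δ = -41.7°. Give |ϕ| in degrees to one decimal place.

|ϕ| = 48.3°

Polar night requires cos h₀ = −tan ϕ tan δ ≥ 1, i.e. tan ϕ tan δ ≤ −1.
The boundary is |tan ϕ| · |tan δ| = 1, so |ϕ| = 90° − |δ| = 90° − 41.7° = 48.3° in the northern hemisphere.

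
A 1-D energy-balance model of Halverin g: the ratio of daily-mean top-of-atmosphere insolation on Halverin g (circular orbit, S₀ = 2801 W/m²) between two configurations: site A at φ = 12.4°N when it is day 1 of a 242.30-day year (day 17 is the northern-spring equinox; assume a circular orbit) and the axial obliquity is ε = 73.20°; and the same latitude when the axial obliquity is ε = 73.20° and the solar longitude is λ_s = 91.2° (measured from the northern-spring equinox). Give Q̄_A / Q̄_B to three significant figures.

Q̄_A / Q̄_B ≈ 1.13

— Configuration A (φ=+12.4°):
Solar longitude: λ_s = 360° × (1 − 17)/242.30 = -23.772°, i.e. -23.772° + 360° = 336.228°.
sin δ = sin 73.20° × sin 336.228° = -0.38590, so δ = -22.699°.
cos H₀ = −tan(+12.4°) tan(-22.699°) = 0.0920, H₀ = 1.4787 rad.
Bracket: H₀ sin φ sin δ + cos φ cos δ sin H₀ = 1.4787×0.21474×-0.38590 + 0.97667×0.92254×0.99576 = -0.122537 + 0.897197 = 0.774660.
Q̄ = (S₀/π) × [bracket] = (2801/π) × 0.774660 = 690.68 W/m².
— Configuration B (φ=+12.4°):
Solar declination: sin δ = sin ε · sin λ_s = sin 73.20° × sin 91.2° = 0.95711, so δ = +73.158°.
cos H₀ = −tan(+12.4°) tan(+73.158°) = -0.7263, H₀ = 2.3838 rad.
Bracket: H₀ sin φ sin δ + cos φ cos δ sin H₀ = 2.3838×0.21474×0.95711 + 0.97667×0.28973×0.68736 = 0.489942 + 0.194503 = 0.684445.
Q̄ = (S₀/π) × [bracket] = (2801/π) × 0.684445 = 610.24 W/m².
Ratio Q̄_A / Q̄_B = 690.68 / 610.24 = 1.132.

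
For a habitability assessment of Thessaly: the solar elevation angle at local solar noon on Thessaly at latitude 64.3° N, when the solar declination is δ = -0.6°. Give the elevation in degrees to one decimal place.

At local noon the hour angle is zero, so the zenith angle equals |ϕ − δ| = |+64.3° − (-0.600°)| = 64.900°.
Elevation = 90° − 64.900° = 25.1°.

25.1°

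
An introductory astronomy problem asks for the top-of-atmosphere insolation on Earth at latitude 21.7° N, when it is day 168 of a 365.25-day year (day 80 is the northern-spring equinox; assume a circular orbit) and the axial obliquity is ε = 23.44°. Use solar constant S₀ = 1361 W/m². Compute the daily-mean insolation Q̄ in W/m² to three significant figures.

Q̄ ≈ 475 W/m²

Solar longitude: λ_s = 360° × (168 − 80)/365.25 = 86.735°.
sin δ = sin 23.44° × sin 86.735° = 0.39714, so δ = +23.400°.
cos H₀ = −tan(+21.7°) tan(+23.400°) = -0.1722, H₀ = 1.7439 rad.
Bracket: H₀ sin φ sin δ + cos φ cos δ sin H₀ = 1.7439×0.36975×0.39714 + 0.92913×0.91776×0.98506 = 0.256079 + 0.839979 = 1.096058.
Q̄ = (S₀/π) × [bracket] = (1361/π) × 1.096058 = 474.8 W/m².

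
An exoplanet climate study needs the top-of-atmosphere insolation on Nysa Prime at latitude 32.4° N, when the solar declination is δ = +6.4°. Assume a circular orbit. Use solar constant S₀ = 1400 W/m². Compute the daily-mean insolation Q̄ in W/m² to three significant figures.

cos H₀ = −tan(+32.4°) tan(+6.400°) = -0.0712, H₀ = 1.6420 rad.
Bracket: H₀ sin φ sin δ + cos φ cos δ sin H₀ = 1.6420×0.53583×0.11147 + 0.84433×0.99377×0.99746 = 0.098075 + 0.836939 = 0.935014.
Q̄ = (S₀/π) × [bracket] = (1400/π) × 0.935014 = 416.7 W/m².

Q̄ ≈ 417 W/m²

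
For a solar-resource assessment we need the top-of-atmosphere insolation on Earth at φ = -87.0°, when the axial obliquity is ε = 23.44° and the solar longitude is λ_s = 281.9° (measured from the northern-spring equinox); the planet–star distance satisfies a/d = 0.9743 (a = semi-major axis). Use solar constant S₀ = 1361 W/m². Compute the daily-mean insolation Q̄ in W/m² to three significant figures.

Solar declination: sin δ = sin ε · sin λ_s = sin 23.44° × sin 281.9° = -0.38924, so δ = -22.907°.
cos H₀ = −tan(-87.0°) tan(-22.907°) = -8.0630 ≤ −1 ⇒ polar day, H₀ = π.
Bracket: H₀ sin φ sin δ + cos φ cos δ sin H₀ = 3.1416×-0.99863×-0.38924 + 0.05234×0.92114×0.00000 = 1.221161 + 0.000000 = 1.221161.
Inverse-square distance factor (a/d)² = 0.9743² = 0.949260.
Q̄ = (S₀/π) × 0.949260 × [bracket] = (1361/π) × 0.949260 × 1.221161 = 502.2 W/m².

Q̄ ≈ 502 W/m²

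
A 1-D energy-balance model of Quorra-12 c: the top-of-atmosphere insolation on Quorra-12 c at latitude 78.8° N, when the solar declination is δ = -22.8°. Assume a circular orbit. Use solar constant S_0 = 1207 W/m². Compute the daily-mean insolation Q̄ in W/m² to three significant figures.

cos h₀ = −tan(+78.8°) tan(-22.800°) = 2.1230 ≥ 1 ⇒ polar night, h₀ = 0 and Q̄ = 0.

Q̄ ≈ 0.00 W/m²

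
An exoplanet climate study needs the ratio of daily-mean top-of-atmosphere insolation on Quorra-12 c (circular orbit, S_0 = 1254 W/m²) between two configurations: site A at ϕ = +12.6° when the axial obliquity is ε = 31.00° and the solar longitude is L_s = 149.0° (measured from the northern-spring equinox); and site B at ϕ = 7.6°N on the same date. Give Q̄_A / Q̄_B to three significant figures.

— Configuration A (ϕ=+12.6°):
Solar declination: sin δ = sin ε · sin L_s = sin 31.00° × sin 149.0° = 0.26526, so δ = +15.383°.
cos h₀ = −tan(+12.6°) tan(+15.383°) = -0.0615, h₀ = 1.6323 rad.
Bracket: h₀ sin ϕ sin δ + cos ϕ cos δ sin h₀ = 1.6323×0.21814×0.26526 + 0.97592×0.96418×0.99811 = 0.094451 + 0.939184 = 1.033635.
Q̄ = (S_0/π) × [bracket] = (1254/π) × 1.033635 = 412.59 W/m².
— Configuration B (ϕ=+7.6°):
cos h₀ = −tan(+7.6°) tan(+15.383°) = -0.0367, h₀ = 1.6075 rad.
Bracket: h₀ sin ϕ sin δ + cos ϕ cos δ sin h₀ = 1.6075×0.13226×0.26526 + 0.99122×0.96418×0.99933 = 0.056396 + 0.955074 = 1.011470.
Q̄ = (S_0/π) × [bracket] = (1254/π) × 1.011470 = 403.74 W/m².
Ratio Q̄_A / Q̄_B = 412.59 / 403.74 = 1.022.

Q̄_A / Q̄_B ≈ 1.02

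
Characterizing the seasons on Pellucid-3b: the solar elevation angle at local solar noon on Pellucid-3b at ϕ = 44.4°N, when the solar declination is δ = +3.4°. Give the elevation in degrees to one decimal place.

49.0°

At local noon the hour angle is zero, so the zenith angle equals |ϕ − δ| = |+44.4° − (+3.400°)| = 41.000°.
Elevation = 90° − 41.000° = 49.0°.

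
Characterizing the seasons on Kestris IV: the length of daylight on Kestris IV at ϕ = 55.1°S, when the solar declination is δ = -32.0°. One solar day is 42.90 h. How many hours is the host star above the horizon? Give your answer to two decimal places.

cos h₀ = −tan ϕ · tan δ = −tan(-55.1°) × tan(-32.000°) = -0.8957, so h₀ = 2.6809 rad = 153.60°.
Daylight = 2h₀/(2π) × 42.90 h = (2.6809/π) × 42.90 = 36.61 h.

36.61 h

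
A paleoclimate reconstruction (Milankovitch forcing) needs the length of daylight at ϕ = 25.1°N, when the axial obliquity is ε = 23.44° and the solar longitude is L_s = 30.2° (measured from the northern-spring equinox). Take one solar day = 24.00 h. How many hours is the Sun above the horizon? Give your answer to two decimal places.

Solar declination: sin δ = sin ε · sin L_s = sin 23.44° × sin 30.2° = 0.20010, so δ = +11.543°.
cos h₀ = −tan ϕ · tan δ = −tan(+25.1°) × tan(+11.543°) = -0.0957, so h₀ = 1.6666 rad = 95.49°.
Daylight = 2h₀/(2π) × 24.00 h = (1.6666/π) × 24.00 = 12.73 h.

12.73 h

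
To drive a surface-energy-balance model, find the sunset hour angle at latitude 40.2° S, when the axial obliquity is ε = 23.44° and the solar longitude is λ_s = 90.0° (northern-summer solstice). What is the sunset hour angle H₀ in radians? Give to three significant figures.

H₀ = 1.20 rad

Solar declination: sin δ = sin ε · sin λ_s = sin 23.44° × sin 90.0° = 0.39779, so δ = +23.440°.
cos H₀ = −tan φ · tan δ = −tan(-40.2°) × tan(+23.440°) = 0.3664, so H₀ = 1.1957 rad = 68.51°.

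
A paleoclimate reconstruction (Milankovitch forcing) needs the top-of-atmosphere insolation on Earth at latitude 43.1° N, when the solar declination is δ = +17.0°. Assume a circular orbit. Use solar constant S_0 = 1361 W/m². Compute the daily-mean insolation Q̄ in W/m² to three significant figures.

cos h₀ = −tan(+43.1°) tan(+17.000°) = -0.2861, h₀ = 1.8609 rad.
Bracket: h₀ sin ϕ sin δ + cos ϕ cos δ sin h₀ = 1.8609×0.68327×0.29237 + 0.73016×0.95630×0.95820 = 0.371748 + 0.669065 = 1.040813.
Q̄ = (S_0/π) × [bracket] = (1361/π) × 1.040813 = 450.9 W/m².

Q̄ ≈ 451 W/m²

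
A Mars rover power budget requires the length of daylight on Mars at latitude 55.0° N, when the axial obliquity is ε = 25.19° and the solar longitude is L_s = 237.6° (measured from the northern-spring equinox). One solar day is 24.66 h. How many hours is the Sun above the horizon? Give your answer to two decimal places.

7.76 h

Solar declination: sin δ = sin ε · sin L_s = sin 25.19° × sin 237.6° = -0.35936, so δ = -21.061°.
cos h₀ = −tan ϕ · tan δ = −tan(+55.0°) × tan(-21.061°) = 0.5500, so h₀ = 0.9885 rad = 56.64°.
Daylight = 2h₀/(2π) × 24.66 h = (0.9885/π) × 24.66 = 7.76 h.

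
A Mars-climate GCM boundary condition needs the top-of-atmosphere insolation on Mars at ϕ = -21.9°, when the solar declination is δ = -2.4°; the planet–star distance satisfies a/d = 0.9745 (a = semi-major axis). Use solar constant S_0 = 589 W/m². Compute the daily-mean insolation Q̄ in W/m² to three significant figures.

cos h₀ = −tan(-21.9°) tan(-2.400°) = -0.0168, h₀ = 1.5876 rad.
Bracket: h₀ sin ϕ sin δ + cos ϕ cos δ sin h₀ = 1.5876×-0.37299×-0.04188 + 0.92784×0.99912×0.99986 = 0.024800 + 0.926894 = 0.951694.
Inverse-square distance factor (a/d)² = 0.9745² = 0.949650.
Q̄ = (S_0/π) × 0.949650 × [bracket] = (589/π) × 0.949650 × 0.951694 = 169.4 W/m².

Q̄ ≈ 169 W/m²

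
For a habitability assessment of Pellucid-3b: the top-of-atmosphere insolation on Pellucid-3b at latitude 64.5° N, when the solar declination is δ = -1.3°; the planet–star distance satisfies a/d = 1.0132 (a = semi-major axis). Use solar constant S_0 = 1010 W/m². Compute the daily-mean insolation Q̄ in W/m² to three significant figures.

Q̄ ≈ 132 W/m²

cos h₀ = −tan(+64.5°) tan(-1.300°) = 0.0476, h₀ = 1.5232 rad.
Bracket: h₀ sin ϕ sin δ + cos ϕ cos δ sin h₀ = 1.5232×0.90259×-0.02269 + 0.43051×0.99974×0.99887 = -0.031195 + 0.429912 = 0.398717.
Inverse-square distance factor (a/d)² = 1.0132² = 1.026574.
Q̄ = (S_0/π) × 1.026574 × [bracket] = (1010/π) × 1.026574 × 0.398717 = 131.6 W/m².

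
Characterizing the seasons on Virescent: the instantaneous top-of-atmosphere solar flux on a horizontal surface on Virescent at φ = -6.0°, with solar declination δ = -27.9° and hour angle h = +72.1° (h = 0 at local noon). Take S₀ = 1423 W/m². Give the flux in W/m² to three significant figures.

454 W/m²

cos θ_z = sin φ sin δ + cos φ cos δ cos h = 0.048912 + 0.270143 = 0.319055.
Flux = S₀ · cos θ_z = 1423 × 0.319055 = 454.0 W/m².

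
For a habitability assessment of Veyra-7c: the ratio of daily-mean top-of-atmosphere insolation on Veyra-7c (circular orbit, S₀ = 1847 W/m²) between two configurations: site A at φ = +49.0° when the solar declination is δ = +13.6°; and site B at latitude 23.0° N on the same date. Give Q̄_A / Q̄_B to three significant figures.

— Configuration A (φ=+49.0°):
cos H₀ = −tan(+49.0°) tan(+13.600°) = -0.2783, H₀ = 1.8528 rad.
Bracket: H₀ sin φ sin δ + cos φ cos δ sin H₀ = 1.8528×0.75471×0.23514 + 0.65606×0.97196×0.96049 = 0.328803 + 0.612470 = 0.941273.
Q̄ = (S₀/π) × [bracket] = (1847/π) × 0.941273 = 553.39 W/m².
— Configuration B (φ=+23.0°):
cos H₀ = −tan(+23.0°) tan(+13.600°) = -0.1027, H₀ = 1.6737 rad.
Bracket: H₀ sin φ sin δ + cos φ cos δ sin H₀ = 1.6737×0.39073×0.23514 + 0.92050×0.97196×0.99471 = 0.153773 + 0.889956 = 1.043729.
Q̄ = (S₀/π) × [bracket] = (1847/π) × 1.043729 = 613.63 W/m².
Ratio Q̄_A / Q̄_B = 553.39 / 613.63 = 0.9018.

Q̄_A / Q̄_B ≈ 0.902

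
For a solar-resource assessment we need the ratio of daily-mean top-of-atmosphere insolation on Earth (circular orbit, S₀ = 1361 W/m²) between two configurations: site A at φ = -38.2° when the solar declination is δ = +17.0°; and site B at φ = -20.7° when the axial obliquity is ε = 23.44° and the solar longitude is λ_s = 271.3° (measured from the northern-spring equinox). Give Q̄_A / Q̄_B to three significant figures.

Q̄_A / Q̄_B ≈ 0.449

— Configuration A (φ=-38.2°):
cos H₀ = −tan(-38.2°) tan(+17.000°) = 0.2406, H₀ = 1.3278 rad.
Bracket: H₀ sin φ sin δ + cos φ cos δ sin H₀ = 1.3278×-0.61841×0.29237 + 0.78586×0.95630×0.97063 = -0.240072 + 0.729446 = 0.489374.
Q̄ = (S₀/π) × [bracket] = (1361/π) × 0.489374 = 212.01 W/m².
— Configuration B (φ=-20.7°):
Solar declination: sin δ = sin ε · sin λ_s = sin 23.44° × sin 271.3° = -0.39769, so δ = -23.434°.
cos H₀ = −tan(-20.7°) tan(-23.434°) = -0.1638, H₀ = 1.7353 rad.
Bracket: H₀ sin φ sin δ + cos φ cos δ sin H₀ = 1.7353×-0.35347×-0.39769 + 0.93544×0.91752×0.98650 = 0.243934 + 0.846698 = 1.090632.
Q̄ = (S₀/π) × [bracket] = (1361/π) × 1.090632 = 472.48 W/m².
Ratio Q̄_A / Q̄_B = 212.01 / 472.48 = 0.4487.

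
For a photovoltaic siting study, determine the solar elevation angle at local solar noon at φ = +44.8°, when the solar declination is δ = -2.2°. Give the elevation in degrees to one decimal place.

At local noon the hour angle is zero, so the zenith angle equals |φ − δ| = |+44.8° − (-2.200°)| = 47.000°.
Elevation = 90° − 47.000° = 43.0°.

43.0°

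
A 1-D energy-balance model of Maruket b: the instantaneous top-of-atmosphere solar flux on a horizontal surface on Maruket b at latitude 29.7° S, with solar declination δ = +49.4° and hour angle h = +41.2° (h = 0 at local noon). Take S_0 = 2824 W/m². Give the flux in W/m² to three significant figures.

139 W/m²

cos θ_z = sin ϕ sin δ + cos ϕ cos δ cos h = -0.376188 + 0.425327 = 0.049139.
Flux = S_0 · cos θ_z = 2824 × 0.049139 = 138.8 W/m².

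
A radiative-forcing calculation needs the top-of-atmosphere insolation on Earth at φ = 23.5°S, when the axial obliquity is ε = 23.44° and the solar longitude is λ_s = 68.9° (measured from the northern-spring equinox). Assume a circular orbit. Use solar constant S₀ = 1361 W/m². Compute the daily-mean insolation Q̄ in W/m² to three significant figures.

Q̄ ≈ 274 W/m²

Solar declination: sin δ = sin ε · sin λ_s = sin 23.44° × sin 68.9° = 0.37112, so δ = +21.785°.
cos H₀ = −tan(-23.5°) tan(+21.785°) = 0.1738, H₀ = 1.3961 rad.
Bracket: H₀ sin φ sin δ + cos φ cos δ sin H₀ = 1.3961×-0.39875×0.37112 + 0.91706×0.92859×0.98479 = -0.206601 + 0.838620 = 0.632019.
Q̄ = (S₀/π) × [bracket] = (1361/π) × 0.632019 = 273.8 W/m².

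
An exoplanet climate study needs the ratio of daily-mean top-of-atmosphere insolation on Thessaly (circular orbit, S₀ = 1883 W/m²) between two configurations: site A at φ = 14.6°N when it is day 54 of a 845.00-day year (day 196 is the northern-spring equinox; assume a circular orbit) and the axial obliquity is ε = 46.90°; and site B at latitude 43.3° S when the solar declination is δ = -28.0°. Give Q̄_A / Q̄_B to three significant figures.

— Configuration A (φ=+14.6°):
Solar longitude: λ_s = 360° × (54 − 196)/845.00 = -60.497°, i.e. -60.497° + 360° = 299.503°.
sin δ = sin 46.90° × sin 299.503° = -0.63548, so δ = -39.456°.
cos H₀ = −tan(+14.6°) tan(-39.456°) = 0.2144, H₀ = 1.3547 rad.
Bracket: H₀ sin φ sin δ + cos φ cos δ sin H₀ = 1.3547×0.25207×-0.63548 + 0.96771×0.77212×0.97675 = -0.217003 + 0.729816 = 0.512813.
Q̄ = (S₀/π) × [bracket] = (1883/π) × 0.512813 = 307.37 W/m².
— Configuration B (φ=-43.3°):
cos H₀ = −tan(-43.3°) tan(-28.000°) = -0.5011, H₀ = 2.0956 rad.
Bracket: H₀ sin φ sin δ + cos φ cos δ sin H₀ = 2.0956×-0.68582×-0.46947 + 0.72777×0.88295×0.86541 = 0.674724 + 0.556099 = 1.230823.
Q̄ = (S₀/π) × [bracket] = (1883/π) × 1.230823 = 737.73 W/m².
Ratio Q̄_A / Q̄_B = 307.37 / 737.73 = 0.4166.

Q̄_A / Q̄_B ≈ 0.417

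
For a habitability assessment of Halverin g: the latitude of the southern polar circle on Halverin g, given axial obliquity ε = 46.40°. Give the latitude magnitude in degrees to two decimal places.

The polar circle is the lowest latitude that experiences at least one full rotation of continuous darkness at the northern-summer solstice; it lies at |φ| = 90° − ε = 90° − 46.40° = 43.60°.

43.60°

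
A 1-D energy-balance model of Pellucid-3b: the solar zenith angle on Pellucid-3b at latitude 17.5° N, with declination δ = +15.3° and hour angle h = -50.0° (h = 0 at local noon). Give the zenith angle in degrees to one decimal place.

cos θ_z = sin ϕ sin δ + cos ϕ cos δ cos h = 0.079348 + 0.591310 = 0.670658.
θ_z = arccos(0.670658) = 47.9°.

θ_z = 47.9°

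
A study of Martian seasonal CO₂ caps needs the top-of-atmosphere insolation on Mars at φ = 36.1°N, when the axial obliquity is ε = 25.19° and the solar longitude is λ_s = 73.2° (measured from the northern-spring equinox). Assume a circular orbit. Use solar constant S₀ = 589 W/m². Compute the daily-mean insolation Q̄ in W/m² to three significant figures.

Solar declination: sin δ = sin ε · sin λ_s = sin 25.19° × sin 73.2° = 0.40746, so δ = +24.045°.
cos H₀ = −tan(+36.1°) tan(+24.045°) = -0.3254, H₀ = 1.9022 rad.
Bracket: H₀ sin φ sin δ + cos φ cos δ sin H₀ = 1.9022×0.58920×0.40746 + 0.80799×0.91323×0.94559 = 0.456671 + 0.697733 = 1.154404.
Q̄ = (S₀/π) × [bracket] = (589/π) × 1.154404 = 216.4 W/m².

Q̄ ≈ 216 W/m²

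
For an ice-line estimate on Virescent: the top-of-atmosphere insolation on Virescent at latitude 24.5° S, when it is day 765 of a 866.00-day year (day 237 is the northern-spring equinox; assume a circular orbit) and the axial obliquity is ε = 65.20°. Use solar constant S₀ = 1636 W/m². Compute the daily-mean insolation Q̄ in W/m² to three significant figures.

Q̄ ≈ 603 W/m²

Solar longitude: λ_s = 360° × (765 − 237)/866.00 = 219.492°.
sin δ = sin 65.20° × sin 219.492° = -0.57732, so δ = -35.262°.
cos H₀ = −tan(-24.5°) tan(-35.262°) = -0.3222, H₀ = 1.8989 rad.
Bracket: H₀ sin φ sin δ + cos φ cos δ sin H₀ = 1.8989×-0.41469×-0.57732 + 0.90996×0.81652×0.94666 = 0.454613 + 0.703369 = 1.157982.
Q̄ = (S₀/π) × [bracket] = (1636/π) × 1.157982 = 603.0 W/m².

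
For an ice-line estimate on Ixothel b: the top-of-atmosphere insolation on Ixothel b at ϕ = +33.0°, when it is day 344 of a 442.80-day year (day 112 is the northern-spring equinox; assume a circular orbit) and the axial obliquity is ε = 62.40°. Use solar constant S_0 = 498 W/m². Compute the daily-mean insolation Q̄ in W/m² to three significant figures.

Q̄ ≈ 114 W/m²

Solar longitude: L_s = 360° × (344 − 112)/442.80 = 188.618°.
sin δ = sin 62.40° × sin 188.618° = -0.13279, so δ = -7.631°.
cos h₀ = −tan(+33.0°) tan(-7.631°) = 0.0870, h₀ = 1.4837 rad.
Bracket: h₀ sin ϕ sin δ + cos ϕ cos δ sin h₀ = 1.4837×0.54464×-0.13279 + 0.83867×0.99114×0.99621 = -0.107305 + 0.828089 = 0.720784.
Q̄ = (S_0/π) × [bracket] = (498/π) × 0.720784 = 114.3 W/m².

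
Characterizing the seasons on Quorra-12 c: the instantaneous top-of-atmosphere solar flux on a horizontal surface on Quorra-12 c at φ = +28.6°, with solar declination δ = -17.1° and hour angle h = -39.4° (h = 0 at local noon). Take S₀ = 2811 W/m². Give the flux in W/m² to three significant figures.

cos θ_z = sin φ sin δ + cos φ cos δ cos h = -0.140755 + 0.648455 = 0.507700.
Flux = S₀ · cos θ_z = 2811 × 0.507700 = 1427 W/m².

1.43e+03 W/m²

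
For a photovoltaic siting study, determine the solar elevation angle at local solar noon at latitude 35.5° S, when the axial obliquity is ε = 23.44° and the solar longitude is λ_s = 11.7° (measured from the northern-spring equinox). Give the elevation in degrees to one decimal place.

49.9°

Solar declination: sin δ = sin ε · sin λ_s = sin 23.44° × sin 11.7° = 0.08067, so δ = +4.627°.
At local noon the hour angle is zero, so the zenith angle equals |φ − δ| = |-35.5° − (+4.627°)| = 40.127°.
Elevation = 90° − 40.127° = 49.9°.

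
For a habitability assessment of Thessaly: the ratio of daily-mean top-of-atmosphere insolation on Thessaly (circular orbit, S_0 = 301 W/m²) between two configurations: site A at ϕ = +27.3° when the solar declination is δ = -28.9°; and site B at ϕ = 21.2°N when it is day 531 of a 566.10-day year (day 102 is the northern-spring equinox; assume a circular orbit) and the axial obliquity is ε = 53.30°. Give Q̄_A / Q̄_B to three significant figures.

Q̄_A / Q̄_B ≈ 2.56

— Configuration A (ϕ=+27.3°):
cos h₀ = −tan(+27.3°) tan(-28.900°) = 0.2849, h₀ = 1.2819 rad.
Bracket: h₀ sin ϕ sin δ + cos ϕ cos δ sin h₀ = 1.2819×0.45865×-0.48328 + 0.88862×0.87546×0.95855 = -0.284141 + 0.745705 = 0.461564.
Q̄ = (S_0/π) × [bracket] = (301/π) × 0.461564 = 44.223 W/m².
— Configuration B (ϕ=+21.2°):
Solar longitude: L_s = 360° × (531 − 102)/566.10 = 272.814°.
sin δ = sin 53.30° × sin 272.814° = -0.80081, so δ = -53.207°.
cos h₀ = −tan(+21.2°) tan(-53.207°) = 0.5186, h₀ = 1.0256 rad.
Bracket: h₀ sin ϕ sin δ + cos ϕ cos δ sin h₀ = 1.0256×0.36162×-0.80081 + 0.93232×0.59892×0.85500 = -0.297002 + 0.477419 = 0.180417.
Q̄ = (S_0/π) × [bracket] = (301/π) × 0.180417 = 17.286 W/m².
Ratio Q̄_A / Q̄_B = 44.223 / 17.286 = 2.558.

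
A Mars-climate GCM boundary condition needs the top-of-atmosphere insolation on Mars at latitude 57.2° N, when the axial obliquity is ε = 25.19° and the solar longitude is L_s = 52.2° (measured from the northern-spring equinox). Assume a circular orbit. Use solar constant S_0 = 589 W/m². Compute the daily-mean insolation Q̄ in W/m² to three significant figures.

Solar declination: sin δ = sin ε · sin L_s = sin 25.19° × sin 52.2° = 0.33631, so δ = +19.652°.
cos h₀ = −tan(+57.2°) tan(+19.652°) = -0.5541, h₀ = 2.1581 rad.
Bracket: h₀ sin ϕ sin δ + cos ϕ cos δ sin h₀ = 2.1581×0.84057×0.33631 + 0.54171×0.94175×0.83244 = 0.610078 + 0.424674 = 1.034752.
Q̄ = (S_0/π) × [bracket] = (589/π) × 1.034752 = 194.0 W/m².

Q̄ ≈ 194 W/m²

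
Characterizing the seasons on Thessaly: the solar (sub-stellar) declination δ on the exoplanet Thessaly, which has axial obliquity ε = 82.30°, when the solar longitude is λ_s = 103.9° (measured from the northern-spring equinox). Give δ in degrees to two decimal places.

sin δ = sin ε · sin λ_s = sin 82.30° × sin 103.9° = 0.961964.
δ = arcsin(0.961964) = +74.15°.

δ = +74.15°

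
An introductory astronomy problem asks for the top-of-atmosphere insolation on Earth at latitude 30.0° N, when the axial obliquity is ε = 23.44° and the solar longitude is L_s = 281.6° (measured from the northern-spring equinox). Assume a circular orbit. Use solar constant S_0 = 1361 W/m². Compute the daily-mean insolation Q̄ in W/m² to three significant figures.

Q̄ ≈ 223 W/m²

Solar declination: sin δ = sin ε · sin L_s = sin 23.44° × sin 281.6° = -0.38966, so δ = -22.934°.
cos h₀ = −tan(+30.0°) tan(-22.934°) = 0.2443, h₀ = 1.3240 rad.
Bracket: h₀ sin ϕ sin δ + cos ϕ cos δ sin h₀ = 1.3240×0.50000×-0.38966 + 0.86603×0.92096×0.96970 = -0.257955 + 0.773412 = 0.515457.
Q̄ = (S_0/π) × [bracket] = (1361/π) × 0.515457 = 223.3 W/m².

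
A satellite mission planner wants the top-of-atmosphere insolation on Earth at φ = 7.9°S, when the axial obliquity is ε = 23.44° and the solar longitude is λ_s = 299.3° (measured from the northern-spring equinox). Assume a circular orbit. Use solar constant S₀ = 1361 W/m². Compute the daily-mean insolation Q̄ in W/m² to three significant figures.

Q̄ ≈ 435 W/m²

Solar declination: sin δ = sin ε · sin λ_s = sin 23.44° × sin 299.3° = -0.34690, so δ = -20.298°.
cos H₀ = −tan(-7.9°) tan(-20.298°) = -0.0513, H₀ = 1.6221 rad.
Bracket: H₀ sin φ sin δ + cos φ cos δ sin H₀ = 1.6221×-0.13744×-0.34690 + 0.99051×0.93790×0.99868 = 0.077338 + 0.927773 = 1.005111.
Q̄ = (S₀/π) × [bracket] = (1361/π) × 1.005111 = 435.4 W/m².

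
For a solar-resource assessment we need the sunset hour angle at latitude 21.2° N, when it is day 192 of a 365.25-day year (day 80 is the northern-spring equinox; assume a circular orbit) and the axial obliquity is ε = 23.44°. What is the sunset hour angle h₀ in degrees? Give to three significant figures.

Solar longitude: L_s = 360° × (192 − 80)/365.25 = 110.390°.
sin δ = sin 23.44° × sin 110.390° = 0.37286, so δ = +21.892°.
cos h₀ = −tan ϕ · tan δ = −tan(+21.2°) × tan(+21.892°) = -0.1559, so h₀ = 1.7273 rad = 98.97°.

h₀ = 99.0°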